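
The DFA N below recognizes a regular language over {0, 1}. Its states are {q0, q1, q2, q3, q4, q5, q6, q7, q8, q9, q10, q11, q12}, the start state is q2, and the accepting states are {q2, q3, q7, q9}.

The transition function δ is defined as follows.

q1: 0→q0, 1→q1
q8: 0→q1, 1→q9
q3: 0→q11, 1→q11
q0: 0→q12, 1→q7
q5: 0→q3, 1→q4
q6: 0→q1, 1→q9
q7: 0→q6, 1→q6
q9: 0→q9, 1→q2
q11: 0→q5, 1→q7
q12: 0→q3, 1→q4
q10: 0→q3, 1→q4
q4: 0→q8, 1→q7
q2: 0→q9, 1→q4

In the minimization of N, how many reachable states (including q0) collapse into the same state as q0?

Reachable states from the start: {q0,q1,q2,q3,q4,q5,q6,q7,q8,q9,q11,q12}. Unreachable: {q10} — drop them.
Start with accepting vs non-accepting: {q2,q3,q7,q9} | {q0,q1,q4,q5,q6,q8,q11,q12}.
Refine {q2,q3,q7,q9} on symbol 0: members go to different blocks, giving {q2,q9} and {q3,q7}.
Split {q2,q9} by δ(·,1) → {q2} and {q9}.
On input 0, block {q0,q1,q4,q5,q6,q8,q11,q12} splits into {q0,q1,q4,q6,q8,q11} and {q5,q12}.
Refine {q0,q1,q4,q6,q8,q11} on symbol 0: members go to different blocks, giving {q1,q4,q6,q8} and {q0,q11}.
On input 0, block {q1,q4,q6,q8} splits into {q4,q6,q8} and {q1}.
On input 0, block {q4,q6,q8} splits into {q6,q8} and {q4}.
Split {q3,q7} by δ(·,0) → {q3} and {q7}.
No further refinement is possible. Final partition (9 blocks): {q2} | {q6,q8} | {q3} | {q9} | {q5,q12} | {q0,q11} | {q1} | {q4} | {q7}.
State q0 belongs to the block {q0,q11}, which has 2 states.

2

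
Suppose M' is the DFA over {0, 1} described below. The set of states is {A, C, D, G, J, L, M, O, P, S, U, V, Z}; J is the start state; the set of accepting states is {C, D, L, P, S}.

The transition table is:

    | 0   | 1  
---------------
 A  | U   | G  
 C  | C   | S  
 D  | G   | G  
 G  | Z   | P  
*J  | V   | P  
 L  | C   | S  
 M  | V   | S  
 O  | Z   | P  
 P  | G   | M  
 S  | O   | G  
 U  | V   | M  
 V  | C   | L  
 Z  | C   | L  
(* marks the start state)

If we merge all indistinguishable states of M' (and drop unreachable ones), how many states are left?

4

First remove the unreachable states {A,D,U}; 10 states remain.
Start with accepting vs non-accepting: {C,L,P,S} | {G,J,M,O,V,Z}.
On input 0, block {C,L,P,S} splits into {P,S} and {C,L}.
Split {G,J,M,O,V,Z} by δ(·,0) → {G,J,M,O} and {V,Z}.
No further refinement is possible. Final partition (4 blocks): {P,S} | {G,J,M,O} | {C,L} | {V,Z}.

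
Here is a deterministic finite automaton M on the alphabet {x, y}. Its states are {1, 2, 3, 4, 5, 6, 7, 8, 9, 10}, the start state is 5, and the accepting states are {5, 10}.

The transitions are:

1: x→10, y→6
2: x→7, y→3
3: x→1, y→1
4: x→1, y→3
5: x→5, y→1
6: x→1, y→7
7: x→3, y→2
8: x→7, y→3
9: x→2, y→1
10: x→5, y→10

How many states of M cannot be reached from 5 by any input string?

BFS from 5 reaches {1, 2, 3, 5, 6, 7, 10}; the 3 state(s) 4, 8, 9 are never visited.

3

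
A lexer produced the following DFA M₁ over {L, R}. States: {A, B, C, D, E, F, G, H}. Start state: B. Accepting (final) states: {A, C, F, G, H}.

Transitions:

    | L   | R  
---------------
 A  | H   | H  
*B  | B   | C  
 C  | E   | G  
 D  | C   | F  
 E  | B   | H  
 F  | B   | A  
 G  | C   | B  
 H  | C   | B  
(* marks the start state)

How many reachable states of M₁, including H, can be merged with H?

Reachable states from the start: {B,C,E,G,H}. Unreachable: {A,D,F} — drop them.
Start with accepting vs non-accepting: {C,G,H} | {B,E}.
On input L, block {C,G,H} splits into {G,H} and {C}.
Split {B,E} by δ(·,R) → {B} and {E}.
No further refinement is possible. Final partition (4 blocks): {G,H} | {B} | {C} | {E}.
The equivalence class containing H is {G,H}, of size 2.

2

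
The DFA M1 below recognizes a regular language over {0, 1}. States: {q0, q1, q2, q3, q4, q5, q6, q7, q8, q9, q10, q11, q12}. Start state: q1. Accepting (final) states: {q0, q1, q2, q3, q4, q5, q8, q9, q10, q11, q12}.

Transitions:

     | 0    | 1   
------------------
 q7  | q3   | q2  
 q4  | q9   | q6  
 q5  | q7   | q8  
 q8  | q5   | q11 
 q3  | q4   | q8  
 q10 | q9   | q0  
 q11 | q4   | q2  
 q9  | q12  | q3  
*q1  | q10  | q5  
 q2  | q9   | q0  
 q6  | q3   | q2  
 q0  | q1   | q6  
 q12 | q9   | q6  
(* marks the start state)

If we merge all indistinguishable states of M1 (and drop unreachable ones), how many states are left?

10

All states are reachable from the start state.
P0 = {q0,q1,q2,q3,q4,q5,q8,q9,q10,q11,q12} | {q6,q7}.
Refine {q0,q1,q2,q3,q4,q5,q8,q9,q10,q11,q12} on symbol 0: members go to different blocks, giving {q0,q1,q2,q3,q4,q8,q9,q10,q11,q12} and {q5}.
On input 0, block {q0,q1,q2,q3,q4,q8,q9,q10,q11,q12} splits into {q0,q1,q2,q3,q4,q9,q10,q11,q12} and {q8}.
Split {q0,q1,q2,q3,q4,q9,q10,q11,q12} by δ(·,1) → {q2,q9,q10,q11} and {q0,q4,q12} and {q1} and {q3}.
Refine {q2,q9,q10,q11} on symbol 0: members go to different blocks, giving {q2,q10} and {q9,q11}.
On input 0, block {q0,q4,q12} splits into {q4,q12} and {q0}.
Split {q9,q11} by δ(·,1) → {q9} and {q11}.
No further refinement is possible. Final partition (10 blocks): {q2,q10} | {q6,q7} | {q5} | {q8} | {q4,q12} | {q1} | {q3} | {q9} | {q0} | {q11}.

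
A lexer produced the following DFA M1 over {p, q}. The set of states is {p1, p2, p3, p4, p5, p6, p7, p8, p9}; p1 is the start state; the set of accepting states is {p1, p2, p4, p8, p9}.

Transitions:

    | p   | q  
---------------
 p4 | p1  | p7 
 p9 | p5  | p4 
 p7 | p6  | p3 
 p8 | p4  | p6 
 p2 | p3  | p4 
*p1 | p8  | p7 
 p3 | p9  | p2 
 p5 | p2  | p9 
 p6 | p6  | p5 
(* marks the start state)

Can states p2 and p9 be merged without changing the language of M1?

Yes

Every state is reachable, so we keep all 9.
Initial partition by acceptance: {p1,p2,p4,p8,p9} | {p3,p5,p6,p7}.
On input p, block {p1,p2,p4,p8,p9} splits into {p1,p4,p8} and {p2,p9}.
Refine {p3,p5,p6,p7} on symbol p: members go to different blocks, giving {p3,p5} and {p6,p7}.
Stable partition: {p1,p4,p8} | {p3,p5} | {p2,p9} | {p6,p7} — 4 equivalence classes.
p2 and p9 lie in the same block of the stable partition, so they are equivalent — no string distinguishes them.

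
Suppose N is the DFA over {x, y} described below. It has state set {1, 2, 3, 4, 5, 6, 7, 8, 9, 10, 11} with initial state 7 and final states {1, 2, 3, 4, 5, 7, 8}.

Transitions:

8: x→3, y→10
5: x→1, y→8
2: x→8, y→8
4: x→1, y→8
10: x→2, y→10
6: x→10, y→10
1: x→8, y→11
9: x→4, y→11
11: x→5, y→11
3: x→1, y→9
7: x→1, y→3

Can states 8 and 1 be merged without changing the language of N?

Yes

Reachable states from the start: {1,2,3,4,5,7,8,9,10,11}. Unreachable: {6} — drop them.
P0 = {1,2,3,4,5,7,8} | {9,10,11}.
On input y, block {1,2,3,4,5,7,8} splits into {2,4,5,7} and {1,3,8}.
Stable partition: {2,4,5,7} | {9,10,11} | {1,3,8} — 3 equivalence classes.
8 and 1 lie in the same block of the stable partition, so they are equivalent — no string distinguishes them.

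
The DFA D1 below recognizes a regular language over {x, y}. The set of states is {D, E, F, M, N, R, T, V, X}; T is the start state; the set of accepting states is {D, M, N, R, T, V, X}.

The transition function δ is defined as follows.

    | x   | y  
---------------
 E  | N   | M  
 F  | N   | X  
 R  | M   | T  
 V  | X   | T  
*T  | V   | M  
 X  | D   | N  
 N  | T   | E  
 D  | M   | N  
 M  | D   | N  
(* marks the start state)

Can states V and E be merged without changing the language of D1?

No

First remove the unreachable states {F,R}; 7 states remain.
Initial partition by acceptance: {D,M,N,T,V,X} | {E}.
Refine {D,M,N,T,V,X} on symbol y: members go to different blocks, giving {D,M,T,V,X} and {N}.
Split {D,M,T,V,X} by δ(·,y) → {D,M,X} and {T,V}.
Split {T,V} by δ(·,x) → {T} and {V}.
No further refinement is possible. Final partition (5 blocks): {D,M,X} | {E} | {N} | {T} | {V}.
V and E end up in different blocks, so they are distinguishable. For instance, the string 'ε' is accepted from only V.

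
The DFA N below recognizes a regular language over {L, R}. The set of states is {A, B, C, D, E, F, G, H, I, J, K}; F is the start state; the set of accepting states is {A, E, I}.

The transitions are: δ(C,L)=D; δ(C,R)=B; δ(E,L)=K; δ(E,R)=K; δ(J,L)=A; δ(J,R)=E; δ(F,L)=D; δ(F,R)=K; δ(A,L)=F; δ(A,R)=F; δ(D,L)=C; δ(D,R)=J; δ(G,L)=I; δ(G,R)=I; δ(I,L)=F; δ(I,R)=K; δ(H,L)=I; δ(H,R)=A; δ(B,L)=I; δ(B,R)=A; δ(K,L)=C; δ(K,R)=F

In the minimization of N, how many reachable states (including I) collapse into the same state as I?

States {G,H} cannot be reached from the start state, so discard them.
Start with accepting vs non-accepting: {A,E,I} | {B,C,D,F,J,K}.
Split {B,C,D,F,J,K} by δ(·,L) → {C,D,F,K} and {B,J}.
On input R, block {C,D,F,K} splits into {C,D} and {F,K}.
Stable partition: {A,E,I} | {C,D} | {B,J} | {F,K} — 4 equivalence classes.
State I belongs to the block {A,E,I}, which has 3 states.

3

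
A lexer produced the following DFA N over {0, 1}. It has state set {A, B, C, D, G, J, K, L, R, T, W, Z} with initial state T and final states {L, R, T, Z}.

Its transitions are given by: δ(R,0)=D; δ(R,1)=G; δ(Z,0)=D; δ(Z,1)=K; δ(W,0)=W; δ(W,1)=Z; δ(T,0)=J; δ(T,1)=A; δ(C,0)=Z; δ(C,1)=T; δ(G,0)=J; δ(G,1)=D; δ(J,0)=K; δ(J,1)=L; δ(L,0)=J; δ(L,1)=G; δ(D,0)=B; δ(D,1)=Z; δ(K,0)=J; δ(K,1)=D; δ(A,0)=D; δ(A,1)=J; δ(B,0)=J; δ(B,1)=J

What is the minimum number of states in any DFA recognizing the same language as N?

First remove the unreachable states {C,R,W}; 9 states remain.
Start with accepting vs non-accepting: {L,T,Z} | {A,B,D,G,J,K}.
Refine {A,B,D,G,J,K} on symbol 1: members go to different blocks, giving {A,B,G,K} and {D,J}.
Stable partition: {L,T,Z} | {A,B,G,K} | {D,J} — 3 equivalence classes.

3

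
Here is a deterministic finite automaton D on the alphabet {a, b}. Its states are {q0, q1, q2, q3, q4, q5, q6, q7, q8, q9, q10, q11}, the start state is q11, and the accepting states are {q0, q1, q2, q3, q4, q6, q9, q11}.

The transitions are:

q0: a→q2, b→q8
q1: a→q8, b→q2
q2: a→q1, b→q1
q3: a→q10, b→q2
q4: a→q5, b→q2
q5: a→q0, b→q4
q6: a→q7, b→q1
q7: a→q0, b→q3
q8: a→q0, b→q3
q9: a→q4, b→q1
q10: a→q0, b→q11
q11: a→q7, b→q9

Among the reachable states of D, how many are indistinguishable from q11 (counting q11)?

First remove the unreachable states {q6}; 11 states remain.
Start with accepting vs non-accepting: {q0,q1,q2,q3,q4,q9,q11} | {q5,q7,q8,q10}.
On input a, block {q0,q1,q2,q3,q4,q9,q11} splits into {q1,q3,q4,q11} and {q0,q2,q9}.
Refine {q0,q2,q9} on symbol a: members go to different blocks, giving {q2,q9} and {q0}.
Stable partition: {q1,q3,q4,q11} | {q5,q7,q8,q10} | {q2,q9} | {q0} — 4 equivalence classes.
The equivalence class containing q11 is {q1,q3,q4,q11}, of size 4.

4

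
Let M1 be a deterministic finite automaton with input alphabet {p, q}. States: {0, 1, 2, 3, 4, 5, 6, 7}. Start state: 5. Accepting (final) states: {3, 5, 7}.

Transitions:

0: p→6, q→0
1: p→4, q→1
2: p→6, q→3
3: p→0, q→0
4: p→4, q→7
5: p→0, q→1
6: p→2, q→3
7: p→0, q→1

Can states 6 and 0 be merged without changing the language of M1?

P0 = {3,5,7} | {0,1,2,4,6}.
Refine {0,1,2,4,6} on symbol q: members go to different blocks, giving {2,4,6} and {0,1}.
The partition is now stable with 3 blocks: {3,5,7} | {2,4,6} | {0,1}.
6 and 0 end up in different blocks, so they are distinguishable. For instance, the string 'q' is accepted from only 6.

No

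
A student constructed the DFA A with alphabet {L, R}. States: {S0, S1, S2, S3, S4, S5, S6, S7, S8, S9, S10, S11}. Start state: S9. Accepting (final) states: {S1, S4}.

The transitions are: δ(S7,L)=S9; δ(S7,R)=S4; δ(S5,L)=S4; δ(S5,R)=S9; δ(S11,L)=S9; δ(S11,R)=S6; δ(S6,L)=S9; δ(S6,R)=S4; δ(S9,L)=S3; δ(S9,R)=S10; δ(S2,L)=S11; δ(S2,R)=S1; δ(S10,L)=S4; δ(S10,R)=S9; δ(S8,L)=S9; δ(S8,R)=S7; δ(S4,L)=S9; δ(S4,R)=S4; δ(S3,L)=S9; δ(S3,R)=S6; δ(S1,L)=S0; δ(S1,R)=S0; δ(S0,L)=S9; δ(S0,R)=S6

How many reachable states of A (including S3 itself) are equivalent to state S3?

1

States {S0,S1,S2,S5,S7,S8,S11} cannot be reached from the start state, so discard them.
Initial partition by acceptance: {S4} | {S3,S6,S9,S10}.
Refine {S3,S6,S9,S10} on symbol L: members go to different blocks, giving {S3,S6,S9} and {S10}.
Refine {S3,S6,S9} on symbol R: members go to different blocks, giving {S3} and {S6} and {S9}.
The partition is now stable with 5 blocks: {S4} | {S3} | {S10} | {S6} | {S9}.
State S3 belongs to the block {S3}, which has 1 states.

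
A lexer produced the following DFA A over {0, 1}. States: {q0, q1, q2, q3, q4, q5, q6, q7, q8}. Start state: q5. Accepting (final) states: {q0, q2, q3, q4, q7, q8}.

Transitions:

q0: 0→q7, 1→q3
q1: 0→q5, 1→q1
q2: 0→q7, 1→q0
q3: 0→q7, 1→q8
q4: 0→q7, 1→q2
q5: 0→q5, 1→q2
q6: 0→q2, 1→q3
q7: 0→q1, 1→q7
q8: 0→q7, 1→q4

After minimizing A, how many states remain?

First remove the unreachable states {q6}; 8 states remain.
Start with accepting vs non-accepting: {q0,q2,q3,q4,q7,q8} | {q1,q5}.
Split {q0,q2,q3,q4,q7,q8} by δ(·,0) → {q0,q2,q3,q4,q8} and {q7}.
Split {q1,q5} by δ(·,1) → {q1} and {q5}.
No further refinement is possible. Final partition (4 blocks): {q0,q2,q3,q4,q8} | {q1} | {q7} | {q5}.

4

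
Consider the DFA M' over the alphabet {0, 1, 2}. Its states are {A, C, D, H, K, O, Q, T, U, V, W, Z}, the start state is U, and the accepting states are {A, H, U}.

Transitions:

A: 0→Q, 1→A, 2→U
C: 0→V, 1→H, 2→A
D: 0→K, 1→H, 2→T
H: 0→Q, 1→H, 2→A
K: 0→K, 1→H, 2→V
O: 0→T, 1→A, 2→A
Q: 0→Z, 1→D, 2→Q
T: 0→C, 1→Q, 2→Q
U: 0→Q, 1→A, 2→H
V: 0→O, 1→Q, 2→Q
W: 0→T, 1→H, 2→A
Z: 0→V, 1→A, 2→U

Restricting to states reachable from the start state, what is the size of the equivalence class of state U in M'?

Reachable states from the start: {A,C,D,H,K,O,Q,T,U,V,Z}. Unreachable: {W} — drop them.
P0 = {A,H,U} | {C,D,K,O,Q,T,V,Z}.
On input 1, block {C,D,K,O,Q,T,V,Z} splits into {C,D,K,O,Z} and {Q,T,V}.
Refine {C,D,K,O,Z} on symbol 0: members go to different blocks, giving {C,O,Z} and {D,K}.
Refine {Q,T,V} on symbol 1: members go to different blocks, giving {T,V} and {Q}.
The partition is now stable with 5 blocks: {A,H,U} | {C,O,Z} | {T,V} | {D,K} | {Q}.
State U belongs to the block {A,H,U}, which has 3 states.

3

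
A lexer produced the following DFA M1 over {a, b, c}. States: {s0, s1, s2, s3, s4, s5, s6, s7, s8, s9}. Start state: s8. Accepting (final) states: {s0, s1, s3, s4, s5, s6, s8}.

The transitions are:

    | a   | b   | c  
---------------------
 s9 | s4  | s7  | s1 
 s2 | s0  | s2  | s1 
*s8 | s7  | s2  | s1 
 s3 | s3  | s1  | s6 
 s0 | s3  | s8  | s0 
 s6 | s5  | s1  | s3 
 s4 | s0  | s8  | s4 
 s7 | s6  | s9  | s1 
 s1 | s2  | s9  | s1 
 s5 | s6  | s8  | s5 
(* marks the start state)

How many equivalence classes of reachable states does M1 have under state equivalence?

3

All states are reachable from the start state.
Start with accepting vs non-accepting: {s0,s1,s3,s4,s5,s6,s8} | {s2,s7,s9}.
Refine {s0,s1,s3,s4,s5,s6,s8} on symbol a: members go to different blocks, giving {s0,s3,s4,s5,s6} and {s1,s8}.
Stable partition: {s0,s3,s4,s5,s6} | {s2,s7,s9} | {s1,s8} — 3 equivalence classes.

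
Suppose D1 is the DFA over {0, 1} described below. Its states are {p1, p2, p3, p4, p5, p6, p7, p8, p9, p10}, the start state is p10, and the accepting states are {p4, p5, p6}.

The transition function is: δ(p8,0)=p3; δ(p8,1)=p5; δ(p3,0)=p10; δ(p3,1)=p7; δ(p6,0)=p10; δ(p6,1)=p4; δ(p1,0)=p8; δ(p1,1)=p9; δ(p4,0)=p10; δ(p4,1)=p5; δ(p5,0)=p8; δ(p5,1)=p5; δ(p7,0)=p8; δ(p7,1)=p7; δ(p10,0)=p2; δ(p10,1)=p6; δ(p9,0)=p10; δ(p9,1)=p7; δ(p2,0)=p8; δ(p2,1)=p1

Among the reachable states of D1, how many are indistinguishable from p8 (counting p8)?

2

Every state is reachable, so we keep all 10.
P0 = {p4,p5,p6} | {p1,p2,p3,p7,p8,p9,p10}.
Refine {p1,p2,p3,p7,p8,p9,p10} on symbol 1: members go to different blocks, giving {p1,p2,p3,p7,p9} and {p8,p10}.
The partition is now stable with 3 blocks: {p4,p5,p6} | {p1,p2,p3,p7,p9} | {p8,p10}.
State p8 belongs to the block {p8,p10}, which has 2 states.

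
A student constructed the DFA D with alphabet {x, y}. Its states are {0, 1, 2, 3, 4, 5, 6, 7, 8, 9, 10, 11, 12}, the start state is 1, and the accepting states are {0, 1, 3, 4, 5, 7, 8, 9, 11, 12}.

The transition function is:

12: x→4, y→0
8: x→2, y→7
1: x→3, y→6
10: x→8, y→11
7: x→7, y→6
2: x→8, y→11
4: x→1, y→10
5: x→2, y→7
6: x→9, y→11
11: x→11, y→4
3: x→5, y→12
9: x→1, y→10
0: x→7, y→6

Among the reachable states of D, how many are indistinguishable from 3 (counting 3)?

Start with accepting vs non-accepting: {0,1,3,4,5,7,8,9,11,12} | {2,6,10}.
Refine {0,1,3,4,5,7,8,9,11,12} on symbol x: members go to different blocks, giving {0,1,3,4,7,9,11,12} and {5,8}.
Refine {0,1,3,4,7,9,11,12} on symbol x: members go to different blocks, giving {0,1,4,7,9,11,12} and {3}.
On input x, block {0,1,4,7,9,11,12} splits into {0,4,7,9,11,12} and {1}.
On input x, block {0,4,7,9,11,12} splits into {0,7,11,12} and {4,9}.
On input x, block {0,7,11,12} splits into {0,7,11} and {12}.
Refine {0,7,11} on symbol y: members go to different blocks, giving {0,7} and {11}.
Refine {2,6,10} on symbol x: members go to different blocks, giving {2,10} and {6}.
No further refinement is possible. Final partition (9 blocks): {0,7} | {2,10} | {5,8} | {3} | {1} | {4,9} | {12} | {11} | {6}.
State 3 belongs to the block {3}, which has 1 states.

1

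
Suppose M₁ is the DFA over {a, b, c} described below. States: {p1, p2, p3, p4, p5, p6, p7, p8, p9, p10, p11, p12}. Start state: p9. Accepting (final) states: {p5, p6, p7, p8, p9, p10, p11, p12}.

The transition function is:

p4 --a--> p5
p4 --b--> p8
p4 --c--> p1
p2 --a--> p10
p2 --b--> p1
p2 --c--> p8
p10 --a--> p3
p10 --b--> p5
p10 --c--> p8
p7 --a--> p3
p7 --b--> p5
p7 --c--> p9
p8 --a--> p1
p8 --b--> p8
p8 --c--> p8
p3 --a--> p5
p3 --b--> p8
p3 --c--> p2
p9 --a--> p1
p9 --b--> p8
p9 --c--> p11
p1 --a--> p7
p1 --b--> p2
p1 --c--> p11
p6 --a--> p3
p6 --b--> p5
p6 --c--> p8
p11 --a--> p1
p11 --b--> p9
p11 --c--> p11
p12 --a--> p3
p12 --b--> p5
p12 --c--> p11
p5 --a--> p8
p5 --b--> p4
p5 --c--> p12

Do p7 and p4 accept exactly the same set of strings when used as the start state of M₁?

No

Reachable states from the start: {p1,p2,p3,p4,p5,p7,p8,p9,p10,p11,p12}. Unreachable: {p6} — drop them.
Initial partition by acceptance: {p5,p7,p8,p9,p10,p11,p12} | {p1,p2,p3,p4}.
Split {p5,p7,p8,p9,p10,p11,p12} by δ(·,a) → {p7,p8,p9,p10,p11,p12} and {p5}.
On input b, block {p7,p8,p9,p10,p11,p12} splits into {p7,p10,p12} and {p8,p9,p11}.
Refine {p1,p2,p3,p4} on symbol a: members go to different blocks, giving {p1,p2} and {p3,p4}.
Stable partition: {p7,p10,p12} | {p1,p2} | {p5} | {p8,p9,p11} | {p3,p4} — 5 equivalence classes.
p7 and p4 end up in different blocks, so they are distinguishable. For instance, the string 'ε' is accepted from only p7.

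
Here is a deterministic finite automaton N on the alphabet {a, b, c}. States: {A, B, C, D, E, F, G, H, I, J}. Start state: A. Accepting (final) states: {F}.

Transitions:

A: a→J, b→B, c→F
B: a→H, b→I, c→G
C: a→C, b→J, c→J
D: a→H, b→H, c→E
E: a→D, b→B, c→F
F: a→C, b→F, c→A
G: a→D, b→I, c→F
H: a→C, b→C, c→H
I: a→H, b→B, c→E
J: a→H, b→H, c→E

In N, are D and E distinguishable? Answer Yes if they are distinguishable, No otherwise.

All states are reachable from the start state.
Start with accepting vs non-accepting: {F} | {A,B,C,D,E,G,H,I,J}.
On input c, block {A,B,C,D,E,G,H,I,J} splits into {B,C,D,H,I,J} and {A,E,G}.
Refine {B,C,D,H,I,J} on symbol c: members go to different blocks, giving {B,D,I,J} and {C,H}.
Split {B,D,I,J} by δ(·,b) → {B,I} and {D,J}.
Split {C,H} by δ(·,b) → {C} and {H}.
The partition is now stable with 6 blocks: {F} | {B,I} | {A,E,G} | {C} | {D,J} | {H}.
D and E end up in different blocks, so they are distinguishable. For instance, the string 'c' is accepted from only E.

Yes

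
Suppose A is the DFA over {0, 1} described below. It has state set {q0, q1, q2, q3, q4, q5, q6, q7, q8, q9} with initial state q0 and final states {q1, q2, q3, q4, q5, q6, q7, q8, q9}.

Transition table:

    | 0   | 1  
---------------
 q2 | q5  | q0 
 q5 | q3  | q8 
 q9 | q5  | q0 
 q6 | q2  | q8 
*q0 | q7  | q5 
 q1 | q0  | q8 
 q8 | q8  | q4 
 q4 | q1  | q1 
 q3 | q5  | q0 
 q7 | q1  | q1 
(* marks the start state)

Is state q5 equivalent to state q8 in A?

States {q2,q6,q9} cannot be reached from the start state, so discard them.
Start with accepting vs non-accepting: {q1,q3,q4,q5,q7,q8} | {q0}.
Refine {q1,q3,q4,q5,q7,q8} on symbol 0: members go to different blocks, giving {q3,q4,q5,q7,q8} and {q1}.
Split {q3,q4,q5,q7,q8} by δ(·,0) → {q3,q5,q8} and {q4,q7}.
On input 1, block {q3,q5,q8} splits into {q3} and {q5} and {q8}.
Stable partition: {q3} | {q0} | {q1} | {q4,q7} | {q5} | {q8} — 6 equivalence classes.
q5 and q8 end up in different blocks, so they are distinguishable. For instance, the string '01' is accepted from only q8.

No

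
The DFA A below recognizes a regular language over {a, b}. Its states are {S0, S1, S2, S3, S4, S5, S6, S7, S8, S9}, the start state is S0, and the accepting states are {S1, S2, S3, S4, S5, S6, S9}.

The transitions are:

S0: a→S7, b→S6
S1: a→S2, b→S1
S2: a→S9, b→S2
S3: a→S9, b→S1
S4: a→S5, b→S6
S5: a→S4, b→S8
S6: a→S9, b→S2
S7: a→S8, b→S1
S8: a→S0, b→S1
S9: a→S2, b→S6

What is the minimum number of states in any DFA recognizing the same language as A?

First remove the unreachable states {S3,S4,S5}; 7 states remain.
Start with accepting vs non-accepting: {S1,S2,S6,S9} | {S0,S7,S8}.
Stable partition: {S1,S2,S6,S9} | {S0,S7,S8} — 2 equivalence classes.

2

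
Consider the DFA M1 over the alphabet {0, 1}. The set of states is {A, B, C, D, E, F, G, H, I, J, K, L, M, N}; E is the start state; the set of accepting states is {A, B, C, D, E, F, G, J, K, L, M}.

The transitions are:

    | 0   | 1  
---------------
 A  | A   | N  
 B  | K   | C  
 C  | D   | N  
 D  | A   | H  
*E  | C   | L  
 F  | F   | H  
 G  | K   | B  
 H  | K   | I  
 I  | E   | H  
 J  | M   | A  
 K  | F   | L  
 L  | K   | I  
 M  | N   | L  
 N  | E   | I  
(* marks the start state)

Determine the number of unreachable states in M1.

4

BFS from E reaches {A, C, D, E, F, H, I, K, L, N}; the 4 state(s) B, G, J, M are never visited.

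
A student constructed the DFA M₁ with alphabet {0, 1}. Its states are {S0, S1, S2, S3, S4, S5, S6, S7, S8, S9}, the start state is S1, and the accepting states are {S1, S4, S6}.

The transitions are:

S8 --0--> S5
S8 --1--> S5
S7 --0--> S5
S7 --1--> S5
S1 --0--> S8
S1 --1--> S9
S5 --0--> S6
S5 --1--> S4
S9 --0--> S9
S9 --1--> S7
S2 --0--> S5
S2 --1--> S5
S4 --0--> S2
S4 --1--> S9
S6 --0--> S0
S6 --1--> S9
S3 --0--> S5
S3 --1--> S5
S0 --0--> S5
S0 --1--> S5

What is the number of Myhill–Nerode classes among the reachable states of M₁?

First remove the unreachable states {S3}; 9 states remain.
Initial partition by acceptance: {S1,S4,S6} | {S0,S2,S5,S7,S8,S9}.
On input 0, block {S0,S2,S5,S7,S8,S9} splits into {S0,S2,S7,S8,S9} and {S5}.
Split {S0,S2,S7,S8,S9} by δ(·,0) → {S0,S2,S7,S8} and {S9}.
No further refinement is possible. Final partition (4 blocks): {S1,S4,S6} | {S0,S2,S7,S8} | {S5} | {S9}.

4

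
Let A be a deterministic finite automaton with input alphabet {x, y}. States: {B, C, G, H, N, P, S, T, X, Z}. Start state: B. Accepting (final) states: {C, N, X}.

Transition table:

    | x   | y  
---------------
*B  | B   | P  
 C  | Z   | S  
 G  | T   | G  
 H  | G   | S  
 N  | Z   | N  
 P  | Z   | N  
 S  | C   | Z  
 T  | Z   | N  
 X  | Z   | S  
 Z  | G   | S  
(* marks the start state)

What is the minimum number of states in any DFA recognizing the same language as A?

7

States {H,X} cannot be reached from the start state, so discard them.
Start with accepting vs non-accepting: {C,N} | {B,G,P,S,T,Z}.
On input y, block {C,N} splits into {N} and {C}.
Split {B,G,P,S,T,Z} by δ(·,x) → {B,G,P,T,Z} and {S}.
On input y, block {B,G,P,T,Z} splits into {B,G} and {P,T} and {Z}.
Refine {B,G} on symbol x: members go to different blocks, giving {G} and {B}.
Stable partition: {N} | {G} | {C} | {S} | {P,T} | {Z} | {B} — 7 equivalence classes.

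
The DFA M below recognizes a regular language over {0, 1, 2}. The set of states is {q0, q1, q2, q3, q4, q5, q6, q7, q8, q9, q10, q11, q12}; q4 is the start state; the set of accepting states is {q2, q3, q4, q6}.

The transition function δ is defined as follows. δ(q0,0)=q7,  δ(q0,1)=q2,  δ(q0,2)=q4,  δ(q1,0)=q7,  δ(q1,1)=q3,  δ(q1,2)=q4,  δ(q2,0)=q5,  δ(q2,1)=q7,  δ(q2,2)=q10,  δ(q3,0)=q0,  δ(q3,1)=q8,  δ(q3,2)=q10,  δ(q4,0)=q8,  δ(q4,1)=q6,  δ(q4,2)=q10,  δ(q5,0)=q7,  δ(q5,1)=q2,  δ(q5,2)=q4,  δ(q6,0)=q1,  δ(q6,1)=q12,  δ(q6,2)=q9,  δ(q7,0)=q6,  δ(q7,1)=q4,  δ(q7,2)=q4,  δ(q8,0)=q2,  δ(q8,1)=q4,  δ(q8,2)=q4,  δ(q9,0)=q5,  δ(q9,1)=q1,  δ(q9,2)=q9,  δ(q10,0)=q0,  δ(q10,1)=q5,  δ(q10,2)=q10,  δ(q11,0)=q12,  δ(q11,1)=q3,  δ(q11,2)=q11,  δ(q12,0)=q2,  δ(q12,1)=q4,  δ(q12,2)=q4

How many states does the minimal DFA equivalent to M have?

First remove the unreachable states {q11}; 12 states remain.
Start with accepting vs non-accepting: {q2,q3,q4,q6} | {q0,q1,q5,q7,q8,q9,q10,q12}.
On input 1, block {q2,q3,q4,q6} splits into {q2,q3,q6} and {q4}.
Refine {q0,q1,q5,q7,q8,q9,q10,q12} on symbol 0: members go to different blocks, giving {q0,q1,q5,q9,q10} and {q7,q8,q12}.
Refine {q0,q1,q5,q9,q10} on symbol 0: members go to different blocks, giving {q0,q1,q5} and {q9,q10}.
Stable partition: {q2,q3,q6} | {q0,q1,q5} | {q4} | {q7,q8,q12} | {q9,q10} — 5 equivalence classes.

5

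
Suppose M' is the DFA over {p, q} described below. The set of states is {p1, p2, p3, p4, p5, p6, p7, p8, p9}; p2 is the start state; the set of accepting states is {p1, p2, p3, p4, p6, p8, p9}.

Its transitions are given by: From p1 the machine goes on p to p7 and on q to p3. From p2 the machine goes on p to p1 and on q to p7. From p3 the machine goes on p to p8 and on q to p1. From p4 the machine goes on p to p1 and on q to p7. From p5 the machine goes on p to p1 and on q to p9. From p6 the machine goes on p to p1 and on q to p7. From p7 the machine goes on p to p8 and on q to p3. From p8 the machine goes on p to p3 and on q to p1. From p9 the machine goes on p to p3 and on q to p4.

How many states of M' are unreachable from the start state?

4

BFS from p2 reaches {p1, p2, p3, p7, p8}; the 4 state(s) p4, p5, p6, p9 are never visited.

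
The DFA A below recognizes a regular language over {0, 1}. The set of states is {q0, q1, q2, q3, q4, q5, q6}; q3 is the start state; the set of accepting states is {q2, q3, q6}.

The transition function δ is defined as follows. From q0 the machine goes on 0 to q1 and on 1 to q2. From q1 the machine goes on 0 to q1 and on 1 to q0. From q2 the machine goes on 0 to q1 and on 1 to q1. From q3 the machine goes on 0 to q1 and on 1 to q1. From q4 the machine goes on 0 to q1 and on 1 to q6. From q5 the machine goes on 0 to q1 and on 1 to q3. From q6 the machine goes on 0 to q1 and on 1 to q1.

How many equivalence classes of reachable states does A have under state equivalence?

States {q4,q5,q6} cannot be reached from the start state, so discard them.
P0 = {q2,q3} | {q0,q1}.
On input 1, block {q0,q1} splits into {q0} and {q1}.
Stable partition: {q2,q3} | {q0} | {q1} — 3 equivalence classes.

3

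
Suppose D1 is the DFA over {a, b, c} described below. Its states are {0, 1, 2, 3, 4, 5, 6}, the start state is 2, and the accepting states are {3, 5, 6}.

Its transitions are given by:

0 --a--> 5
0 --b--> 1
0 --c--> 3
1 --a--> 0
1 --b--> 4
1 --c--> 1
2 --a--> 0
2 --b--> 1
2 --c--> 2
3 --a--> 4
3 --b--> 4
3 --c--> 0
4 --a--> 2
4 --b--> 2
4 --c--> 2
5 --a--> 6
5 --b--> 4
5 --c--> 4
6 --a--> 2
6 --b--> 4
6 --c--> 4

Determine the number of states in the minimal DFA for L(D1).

7

All states are reachable from the start state.
P0 = {3,5,6} | {0,1,2,4}.
Split {3,5,6} by δ(·,a) → {3,6} and {5}.
Split {0,1,2,4} by δ(·,a) → {1,2,4} and {0}.
On input c, block {3,6} splits into {3} and {6}.
Split {1,2,4} by δ(·,a) → {1,2} and {4}.
Refine {1,2} on symbol b: members go to different blocks, giving {1} and {2}.
Stable partition: {3} | {1} | {5} | {0} | {6} | {4} | {2} — 7 equivalence classes.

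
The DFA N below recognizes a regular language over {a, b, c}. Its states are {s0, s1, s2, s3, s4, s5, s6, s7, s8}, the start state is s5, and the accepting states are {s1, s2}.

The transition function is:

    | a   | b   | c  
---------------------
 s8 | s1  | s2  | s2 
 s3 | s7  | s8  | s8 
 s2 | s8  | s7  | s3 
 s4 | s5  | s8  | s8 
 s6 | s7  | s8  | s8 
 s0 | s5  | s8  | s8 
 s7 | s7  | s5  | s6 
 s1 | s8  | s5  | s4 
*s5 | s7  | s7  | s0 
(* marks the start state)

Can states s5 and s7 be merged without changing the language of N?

Yes

Initial partition by acceptance: {s1,s2} | {s0,s3,s4,s5,s6,s7,s8}.
Split {s0,s3,s4,s5,s6,s7,s8} by δ(·,a) → {s0,s3,s4,s5,s6,s7} and {s8}.
Split {s0,s3,s4,s5,s6,s7} by δ(·,b) → {s0,s3,s4,s6} and {s5,s7}.
The partition is now stable with 4 blocks: {s1,s2} | {s0,s3,s4,s6} | {s8} | {s5,s7}.
s5 and s7 lie in the same block of the stable partition, so they are equivalent — no string distinguishes them.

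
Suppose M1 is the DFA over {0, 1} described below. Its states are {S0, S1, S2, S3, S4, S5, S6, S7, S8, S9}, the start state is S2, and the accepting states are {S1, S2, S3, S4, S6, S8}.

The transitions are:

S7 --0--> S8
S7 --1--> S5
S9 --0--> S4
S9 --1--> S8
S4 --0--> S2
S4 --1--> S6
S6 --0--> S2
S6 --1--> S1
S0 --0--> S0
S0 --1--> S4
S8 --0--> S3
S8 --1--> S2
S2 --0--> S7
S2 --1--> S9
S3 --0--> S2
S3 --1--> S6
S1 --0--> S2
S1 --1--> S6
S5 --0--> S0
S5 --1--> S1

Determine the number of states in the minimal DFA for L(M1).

6

All states are reachable from the start state.
Start with accepting vs non-accepting: {S1,S2,S3,S4,S6,S8} | {S0,S5,S7,S9}.
Refine {S1,S2,S3,S4,S6,S8} on symbol 0: members go to different blocks, giving {S1,S3,S4,S6,S8} and {S2}.
Split {S1,S3,S4,S6,S8} by δ(·,0) → {S1,S3,S4,S6} and {S8}.
Refine {S0,S5,S7,S9} on symbol 0: members go to different blocks, giving {S0,S5} and {S7} and {S9}.
Stable partition: {S1,S3,S4,S6} | {S0,S5} | {S2} | {S8} | {S7} | {S9} — 6 equivalence classes.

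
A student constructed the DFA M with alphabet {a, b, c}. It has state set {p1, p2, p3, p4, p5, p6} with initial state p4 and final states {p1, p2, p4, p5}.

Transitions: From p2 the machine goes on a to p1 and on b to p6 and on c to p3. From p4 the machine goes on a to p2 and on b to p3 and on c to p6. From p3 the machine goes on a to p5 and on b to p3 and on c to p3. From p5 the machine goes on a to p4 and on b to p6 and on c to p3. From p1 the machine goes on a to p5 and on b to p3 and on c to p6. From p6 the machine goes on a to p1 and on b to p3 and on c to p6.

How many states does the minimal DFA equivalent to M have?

Every state is reachable, so we keep all 6.
Initial partition by acceptance: {p1,p2,p4,p5} | {p3,p6}.
The partition is now stable with 2 blocks: {p1,p2,p4,p5} | {p3,p6}.

2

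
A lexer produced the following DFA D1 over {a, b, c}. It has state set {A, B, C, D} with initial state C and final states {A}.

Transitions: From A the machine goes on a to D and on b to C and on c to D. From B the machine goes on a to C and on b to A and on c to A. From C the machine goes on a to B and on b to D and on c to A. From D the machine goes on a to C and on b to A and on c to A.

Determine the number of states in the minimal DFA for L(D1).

All states are reachable from the start state.
Initial partition by acceptance: {A} | {B,C,D}.
Split {B,C,D} by δ(·,b) → {B,D} and {C}.
No further refinement is possible. Final partition (3 blocks): {A} | {B,D} | {C}.

3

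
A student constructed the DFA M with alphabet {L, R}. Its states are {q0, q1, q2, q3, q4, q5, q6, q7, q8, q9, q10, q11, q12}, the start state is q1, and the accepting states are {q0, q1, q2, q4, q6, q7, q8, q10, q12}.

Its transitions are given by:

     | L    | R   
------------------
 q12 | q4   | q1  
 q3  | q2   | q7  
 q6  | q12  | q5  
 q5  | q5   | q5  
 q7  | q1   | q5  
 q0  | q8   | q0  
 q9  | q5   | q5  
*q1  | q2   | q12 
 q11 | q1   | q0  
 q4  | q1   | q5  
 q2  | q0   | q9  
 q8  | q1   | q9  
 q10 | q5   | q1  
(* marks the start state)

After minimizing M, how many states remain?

3

Reachable states from the start: {q0,q1,q2,q4,q5,q8,q9,q12}. Unreachable: {q3,q6,q7,q10,q11} — drop them.
Initial partition by acceptance: {q0,q1,q2,q4,q8,q12} | {q5,q9}.
On input R, block {q0,q1,q2,q4,q8,q12} splits into {q0,q1,q12} and {q2,q4,q8}.
No further refinement is possible. Final partition (3 blocks): {q0,q1,q12} | {q5,q9} | {q2,q4,q8}.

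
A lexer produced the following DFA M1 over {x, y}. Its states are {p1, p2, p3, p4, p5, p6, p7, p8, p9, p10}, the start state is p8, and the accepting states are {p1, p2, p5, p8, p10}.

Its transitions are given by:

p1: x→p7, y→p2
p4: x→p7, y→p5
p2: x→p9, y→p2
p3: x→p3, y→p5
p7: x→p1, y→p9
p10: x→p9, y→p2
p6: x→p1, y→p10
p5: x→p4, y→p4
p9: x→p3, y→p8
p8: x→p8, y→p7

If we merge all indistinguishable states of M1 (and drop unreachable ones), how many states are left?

First remove the unreachable states {p6,p10}; 8 states remain.
Initial partition by acceptance: {p1,p2,p5,p8} | {p3,p4,p7,p9}.
Split {p1,p2,p5,p8} by δ(·,x) → {p1,p2,p5} and {p8}.
Split {p1,p2,p5} by δ(·,y) → {p1,p2} and {p5}.
Refine {p3,p4,p7,p9} on symbol x: members go to different blocks, giving {p3,p4,p9} and {p7}.
On input x, block {p1,p2} splits into {p1} and {p2}.
On input x, block {p3,p4,p9} splits into {p3,p9} and {p4}.
Split {p3,p9} by δ(·,y) → {p3} and {p9}.
Stable partition: {p1} | {p3} | {p8} | {p5} | {p7} | {p2} | {p4} | {p9} — 8 equivalence classes.

8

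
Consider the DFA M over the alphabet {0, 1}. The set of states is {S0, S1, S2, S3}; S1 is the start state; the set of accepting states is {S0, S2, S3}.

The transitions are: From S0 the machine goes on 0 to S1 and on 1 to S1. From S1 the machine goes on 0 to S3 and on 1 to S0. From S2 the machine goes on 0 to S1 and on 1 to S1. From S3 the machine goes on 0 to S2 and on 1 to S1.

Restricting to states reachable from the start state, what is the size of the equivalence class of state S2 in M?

Every state is reachable, so we keep all 4.
Initial partition by acceptance: {S0,S2,S3} | {S1}.
Refine {S0,S2,S3} on symbol 0: members go to different blocks, giving {S0,S2} and {S3}.
Stable partition: {S0,S2} | {S1} | {S3} — 3 equivalence classes.
State S2 belongs to the block {S0,S2}, which has 2 states.

2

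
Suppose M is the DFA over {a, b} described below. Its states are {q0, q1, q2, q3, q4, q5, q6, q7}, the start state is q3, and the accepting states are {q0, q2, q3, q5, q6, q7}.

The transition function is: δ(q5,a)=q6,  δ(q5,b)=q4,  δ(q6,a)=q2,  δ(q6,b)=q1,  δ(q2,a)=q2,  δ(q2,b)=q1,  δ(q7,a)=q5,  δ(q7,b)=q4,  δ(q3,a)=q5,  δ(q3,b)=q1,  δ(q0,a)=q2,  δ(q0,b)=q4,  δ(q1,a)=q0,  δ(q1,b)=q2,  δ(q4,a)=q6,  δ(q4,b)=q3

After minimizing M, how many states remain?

Reachable states from the start: {q0,q1,q2,q3,q4,q5,q6}. Unreachable: {q7} — drop them.
Initial partition by acceptance: {q0,q2,q3,q5,q6} | {q1,q4}.
The partition is now stable with 2 blocks: {q0,q2,q3,q5,q6} | {q1,q4}.

2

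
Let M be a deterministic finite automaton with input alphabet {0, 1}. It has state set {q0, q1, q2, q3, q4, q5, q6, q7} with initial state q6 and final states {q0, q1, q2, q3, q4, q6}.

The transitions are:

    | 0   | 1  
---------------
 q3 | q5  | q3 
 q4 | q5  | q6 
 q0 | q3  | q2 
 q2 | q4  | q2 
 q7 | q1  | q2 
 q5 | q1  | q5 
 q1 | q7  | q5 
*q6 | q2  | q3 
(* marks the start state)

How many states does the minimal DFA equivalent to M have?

7

First remove the unreachable states {q0}; 7 states remain.
Initial partition by acceptance: {q1,q2,q3,q4,q6} | {q5,q7}.
Refine {q1,q2,q3,q4,q6} on symbol 0: members go to different blocks, giving {q1,q3,q4} and {q2,q6}.
Refine {q1,q3,q4} on symbol 1: members go to different blocks, giving {q1} and {q3} and {q4}.
On input 1, block {q5,q7} splits into {q5} and {q7}.
Split {q2,q6} by δ(·,0) → {q2} and {q6}.
Stable partition: {q1} | {q5} | {q2} | {q3} | {q4} | {q7} | {q6} — 7 equivalence classes.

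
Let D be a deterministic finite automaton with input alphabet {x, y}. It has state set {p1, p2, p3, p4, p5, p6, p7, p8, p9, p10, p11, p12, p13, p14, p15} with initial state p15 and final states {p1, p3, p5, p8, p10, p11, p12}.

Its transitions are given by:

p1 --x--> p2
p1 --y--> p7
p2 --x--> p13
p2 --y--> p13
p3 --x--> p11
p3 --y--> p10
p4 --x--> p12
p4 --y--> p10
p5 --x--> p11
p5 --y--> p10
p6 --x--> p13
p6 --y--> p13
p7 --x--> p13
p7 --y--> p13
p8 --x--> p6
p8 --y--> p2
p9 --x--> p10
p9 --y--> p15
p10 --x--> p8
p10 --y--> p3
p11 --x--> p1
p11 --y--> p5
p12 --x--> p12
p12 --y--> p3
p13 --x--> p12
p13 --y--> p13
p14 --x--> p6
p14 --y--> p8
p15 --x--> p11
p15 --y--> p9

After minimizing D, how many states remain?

States {p4,p14} cannot be reached from the start state, so discard them.
Initial partition by acceptance: {p1,p3,p5,p8,p10,p11,p12} | {p2,p6,p7,p9,p13,p15}.
On input x, block {p1,p3,p5,p8,p10,p11,p12} splits into {p3,p5,p10,p11,p12} and {p1,p8}.
Refine {p3,p5,p10,p11,p12} on symbol x: members go to different blocks, giving {p3,p5,p12} and {p10,p11}.
Split {p3,p5,p12} by δ(·,x) → {p3,p5} and {p12}.
On input x, block {p2,p6,p7,p9,p13,p15} splits into {p2,p6,p7} and {p9,p15} and {p13}.
Stable partition: {p3,p5} | {p2,p6,p7} | {p1,p8} | {p10,p11} | {p12} | {p9,p15} | {p13} — 7 equivalence classes.

7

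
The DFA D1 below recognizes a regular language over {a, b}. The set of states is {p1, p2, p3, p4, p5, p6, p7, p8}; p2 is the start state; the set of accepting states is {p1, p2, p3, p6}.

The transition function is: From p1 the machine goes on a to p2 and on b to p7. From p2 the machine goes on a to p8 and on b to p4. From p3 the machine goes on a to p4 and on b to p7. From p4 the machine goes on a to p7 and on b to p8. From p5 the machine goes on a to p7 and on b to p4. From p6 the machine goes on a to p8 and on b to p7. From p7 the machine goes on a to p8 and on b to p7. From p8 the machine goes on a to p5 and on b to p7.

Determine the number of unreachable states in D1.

BFS from p2 reaches {p2, p4, p5, p7, p8}; the 3 state(s) p1, p3, p6 are never visited.

3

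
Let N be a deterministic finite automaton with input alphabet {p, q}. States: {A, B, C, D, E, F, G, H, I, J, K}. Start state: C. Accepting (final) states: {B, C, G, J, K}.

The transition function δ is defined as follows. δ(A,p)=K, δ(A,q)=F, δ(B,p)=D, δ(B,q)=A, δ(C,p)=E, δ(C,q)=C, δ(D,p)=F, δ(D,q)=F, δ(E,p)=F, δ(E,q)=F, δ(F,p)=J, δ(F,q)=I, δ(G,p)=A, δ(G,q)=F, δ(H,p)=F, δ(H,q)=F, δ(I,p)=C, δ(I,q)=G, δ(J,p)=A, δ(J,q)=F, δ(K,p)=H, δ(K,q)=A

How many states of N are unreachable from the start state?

BFS from C reaches {A, C, E, F, G, H, I, J, K}; the 2 state(s) B, D are never visited.

2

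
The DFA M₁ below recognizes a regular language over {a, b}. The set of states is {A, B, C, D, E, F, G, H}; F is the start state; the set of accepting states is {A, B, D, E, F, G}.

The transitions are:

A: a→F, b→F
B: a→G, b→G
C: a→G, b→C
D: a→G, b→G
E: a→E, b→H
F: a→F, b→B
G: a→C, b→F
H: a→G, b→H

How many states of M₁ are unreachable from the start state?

Starting at F and following transitions, the reachable set is {B, C, F, G}. That leaves A, D, E, H unreachable — 4 in total.

4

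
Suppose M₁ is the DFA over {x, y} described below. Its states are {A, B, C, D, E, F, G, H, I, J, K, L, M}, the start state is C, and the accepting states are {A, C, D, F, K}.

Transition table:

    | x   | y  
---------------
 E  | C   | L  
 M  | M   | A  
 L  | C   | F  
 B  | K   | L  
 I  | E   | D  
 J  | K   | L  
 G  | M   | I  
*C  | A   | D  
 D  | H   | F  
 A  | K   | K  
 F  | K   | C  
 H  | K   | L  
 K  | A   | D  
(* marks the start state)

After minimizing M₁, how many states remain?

5

Reachable states from the start: {A,C,D,F,H,K,L}. Unreachable: {B,E,G,I,J,M} — drop them.
Initial partition by acceptance: {A,C,D,F,K} | {H,L}.
On input x, block {A,C,D,F,K} splits into {A,C,F,K} and {D}.
On input y, block {A,C,F,K} splits into {A,F} and {C,K}.
Split {H,L} by δ(·,y) → {H} and {L}.
No further refinement is possible. Final partition (5 blocks): {A,F} | {H} | {D} | {C,K} | {L}.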